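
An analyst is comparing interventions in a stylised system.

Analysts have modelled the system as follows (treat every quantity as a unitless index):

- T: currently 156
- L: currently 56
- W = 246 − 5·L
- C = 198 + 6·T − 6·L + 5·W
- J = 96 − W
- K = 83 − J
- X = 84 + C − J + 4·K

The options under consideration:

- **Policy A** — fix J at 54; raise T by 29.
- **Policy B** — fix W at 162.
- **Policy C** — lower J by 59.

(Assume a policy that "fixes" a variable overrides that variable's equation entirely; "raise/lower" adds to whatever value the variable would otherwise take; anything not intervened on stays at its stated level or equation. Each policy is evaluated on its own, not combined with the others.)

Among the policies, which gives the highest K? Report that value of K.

Policy A (J := 54, T + 29):
  L = 56
  W = 246 − 5·56 = -34
  J = 54
  K = 83 − 54 = 29
Policy B (W := 162):
  L = 56
  W = 162
  J = 96 − 162 = -66
  K = 83 − (-66) = 149
Policy C (J − 59):
  L = 56
  W = 246 − 5·56 = -34
  J = 96 − (-34) (−59 from intervention) = 71
  K = 83 − 71 = 12
Comparing — Policy A: K=29, Policy B: K=149, Policy C: K=12. Highest is 149 (Policy B).

149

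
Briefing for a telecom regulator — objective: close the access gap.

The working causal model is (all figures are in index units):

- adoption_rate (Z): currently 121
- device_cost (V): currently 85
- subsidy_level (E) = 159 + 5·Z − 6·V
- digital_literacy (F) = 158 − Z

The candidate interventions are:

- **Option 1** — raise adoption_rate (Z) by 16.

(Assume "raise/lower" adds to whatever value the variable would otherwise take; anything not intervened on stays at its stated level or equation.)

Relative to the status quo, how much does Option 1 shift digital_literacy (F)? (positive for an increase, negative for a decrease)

-16

Baseline:
  Z = 121
  F = 158 − 121 = 37
Option 1 (Z + 16):
  Z = 121 + 16 = 137
  F = 158 − 137 = 21
Change in F: 21 − 37 = -16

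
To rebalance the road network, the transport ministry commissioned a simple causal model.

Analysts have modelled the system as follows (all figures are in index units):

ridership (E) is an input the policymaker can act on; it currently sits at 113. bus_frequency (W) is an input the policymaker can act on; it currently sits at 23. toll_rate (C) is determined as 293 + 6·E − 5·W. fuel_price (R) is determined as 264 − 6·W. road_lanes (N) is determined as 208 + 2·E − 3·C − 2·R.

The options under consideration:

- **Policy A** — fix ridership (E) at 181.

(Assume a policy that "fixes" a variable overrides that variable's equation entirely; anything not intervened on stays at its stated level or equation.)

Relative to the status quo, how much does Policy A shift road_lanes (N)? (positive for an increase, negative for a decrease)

-1088

Baseline:
  E = 113
  W = 23
  C = 293 + 6·113 − 5·23 = 856
  R = 264 − 6·23 = 126
  N = 208 + 2·113 − 3·856 − 2·126 = -2386
Policy A (E := 181):
  E = 181
  W = 23
  C = 293 + 6·181 − 5·23 = 1264
  R = 264 − 6·23 = 126
  N = 208 + 2·181 − 3·1264 − 2·126 = -3474
Change in N: -3474 − (-2386) = -1088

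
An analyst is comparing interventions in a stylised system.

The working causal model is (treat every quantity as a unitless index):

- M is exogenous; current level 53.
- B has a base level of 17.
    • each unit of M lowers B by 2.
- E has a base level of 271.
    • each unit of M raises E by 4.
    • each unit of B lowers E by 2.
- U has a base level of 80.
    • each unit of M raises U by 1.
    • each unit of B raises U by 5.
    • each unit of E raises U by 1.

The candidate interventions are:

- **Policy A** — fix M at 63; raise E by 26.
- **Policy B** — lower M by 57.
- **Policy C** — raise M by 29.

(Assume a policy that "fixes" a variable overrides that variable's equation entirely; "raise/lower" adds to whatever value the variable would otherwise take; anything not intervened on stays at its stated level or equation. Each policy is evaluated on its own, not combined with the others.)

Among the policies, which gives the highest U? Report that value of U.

406

Policy A (M := 63, E + 26):
  M = 63
  B = 17 − 2·63 = -109
  E = 271 + 4·63 − 2·(-109) (+26 from intervention) = 767
  U = 80 + 63 + 5·(-109) + 767 = 365
Policy B (M − 57):
  M = 53 − 57 = -4
  B = 17 − 2·(-4) = 25
  E = 271 + 4·(-4) − 2·25 = 205
  U = 80 + (-4) + 5·25 + 205 = 406
Policy C (M + 29):
  M = 53 + 29 = 82
  B = 17 − 2·82 = -147
  E = 271 + 4·82 − 2·(-147) = 893
  U = 80 + 82 + 5·(-147) + 893 = 320
Comparing — Policy A: U=365, Policy B: U=406, Policy C: U=320. Highest is 406 (Policy B).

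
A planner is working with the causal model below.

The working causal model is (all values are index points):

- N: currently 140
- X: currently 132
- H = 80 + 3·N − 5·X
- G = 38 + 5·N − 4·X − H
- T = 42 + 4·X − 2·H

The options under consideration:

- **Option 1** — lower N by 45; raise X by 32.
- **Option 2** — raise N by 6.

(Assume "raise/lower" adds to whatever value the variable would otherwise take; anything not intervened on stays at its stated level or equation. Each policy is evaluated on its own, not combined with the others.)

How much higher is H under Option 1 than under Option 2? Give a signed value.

Option 1 (N − 45, X + 32):
  N = 140 − 45 = 95
  X = 132 + 32 = 164
  H = 80 + 3·95 − 5·164 = -455
Option 2 (N + 6):
  N = 140 + 6 = 146
  X = 132
  H = 80 + 3·146 − 5·132 = -142
H: -455 − (-142) = -313

-313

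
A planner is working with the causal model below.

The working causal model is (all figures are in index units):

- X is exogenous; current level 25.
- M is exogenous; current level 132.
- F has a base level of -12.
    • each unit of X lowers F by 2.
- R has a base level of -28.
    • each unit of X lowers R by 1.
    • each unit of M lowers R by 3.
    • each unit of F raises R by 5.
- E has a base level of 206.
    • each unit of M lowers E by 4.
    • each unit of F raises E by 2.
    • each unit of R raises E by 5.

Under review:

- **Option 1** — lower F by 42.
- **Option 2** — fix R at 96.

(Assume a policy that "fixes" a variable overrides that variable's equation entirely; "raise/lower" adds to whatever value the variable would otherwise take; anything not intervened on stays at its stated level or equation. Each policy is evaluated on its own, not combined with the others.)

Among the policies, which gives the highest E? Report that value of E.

34

Option 1 (F − 42):
  X = 25
  M = 132
  F = -12 − 2·25 (−42 from intervention) = -104
  R = -28 − 25 − 3·132 + 5·(-104) = -969
  E = 206 − 4·132 + 2·(-104) + 5·(-969) = -5375
Option 2 (R := 96):
  X = 25
  M = 132
  F = -12 − 2·25 = -62
  R = 96
  E = 206 − 4·132 + 2·(-62) + 5·96 = 34
Comparing — Option 1: E=-5375, Option 2: E=34. Highest is 34 (Option 2).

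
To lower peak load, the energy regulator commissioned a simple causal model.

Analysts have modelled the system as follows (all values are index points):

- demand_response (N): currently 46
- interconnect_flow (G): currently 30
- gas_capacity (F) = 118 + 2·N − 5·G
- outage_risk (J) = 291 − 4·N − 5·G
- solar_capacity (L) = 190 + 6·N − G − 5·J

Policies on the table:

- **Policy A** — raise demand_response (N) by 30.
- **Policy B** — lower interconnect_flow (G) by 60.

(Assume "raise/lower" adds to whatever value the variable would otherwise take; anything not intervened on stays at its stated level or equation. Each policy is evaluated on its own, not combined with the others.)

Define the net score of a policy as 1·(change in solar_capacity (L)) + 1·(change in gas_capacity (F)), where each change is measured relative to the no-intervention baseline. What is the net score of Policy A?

840

Baseline:
  N = 46
  G = 30
  F = 118 + 2·46 − 5·30 = 60
  J = 291 − 4·46 − 5·30 = -43
  L = 190 + 6·46 − 30 − 5·(-43) = 651
Policy A (N + 30):
  N = 46 + 30 = 76
  G = 30
  F = 118 + 2·76 − 5·30 = 120
  J = 291 − 4·76 − 5·30 = -163
  L = 190 + 6·76 − 30 − 5·(-163) = 1431
ΔL = 1431 − 651 = 780; ΔF = 120 − 60 = 60
Score = 1·780 + 1·60 = 840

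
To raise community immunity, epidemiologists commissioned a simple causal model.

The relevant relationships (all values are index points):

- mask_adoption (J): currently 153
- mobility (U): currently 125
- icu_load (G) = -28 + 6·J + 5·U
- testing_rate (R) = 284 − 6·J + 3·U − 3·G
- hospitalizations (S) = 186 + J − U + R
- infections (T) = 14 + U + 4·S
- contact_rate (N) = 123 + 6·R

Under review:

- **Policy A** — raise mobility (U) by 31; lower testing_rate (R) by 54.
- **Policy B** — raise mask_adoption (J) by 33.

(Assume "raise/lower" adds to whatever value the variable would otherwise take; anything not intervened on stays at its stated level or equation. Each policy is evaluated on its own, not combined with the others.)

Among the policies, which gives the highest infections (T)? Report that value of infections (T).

Policy A (U + 31, R − 54):
  J = 153
  U = 125 + 31 = 156
  G = -28 + 6·153 + 5·156 = 1670
  R = 284 − 6·153 + 3·156 − 3·1670 (−54 from intervention) = -5230
  S = 186 + 153 − 156 + (-5230) = -5047
  T = 14 + 156 + 4·(-5047) = -20018
Policy B (J + 33):
  J = 153 + 33 = 186
  U = 125
  G = -28 + 6·186 + 5·125 = 1713
  R = 284 − 6·186 + 3·125 − 3·1713 = -5596
  S = 186 + 186 − 125 + (-5596) = -5349
  T = 14 + 125 + 4·(-5349) = -21257
Comparing — Policy A: T=-20018, Policy B: T=-21257. Highest is -20018 (Policy A).

-20018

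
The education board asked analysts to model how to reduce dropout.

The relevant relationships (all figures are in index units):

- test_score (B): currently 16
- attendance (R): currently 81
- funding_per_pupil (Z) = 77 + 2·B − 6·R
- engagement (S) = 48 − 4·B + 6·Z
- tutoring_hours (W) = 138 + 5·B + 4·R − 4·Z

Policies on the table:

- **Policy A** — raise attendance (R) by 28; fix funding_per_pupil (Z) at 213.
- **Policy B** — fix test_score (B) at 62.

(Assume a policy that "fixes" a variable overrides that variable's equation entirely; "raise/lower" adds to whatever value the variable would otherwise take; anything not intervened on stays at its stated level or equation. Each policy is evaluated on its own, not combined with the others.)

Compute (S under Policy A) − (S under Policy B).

3172

Policy A (R + 28, Z := 213):
  B = 16
  R = 81 + 28 = 109
  Z = 213
  S = 48 − 4·16 + 6·213 = 1262
Policy B (B := 62):
  B = 62
  R = 81
  Z = 77 + 2·62 − 6·81 = -285
  S = 48 − 4·62 + 6·(-285) = -1910
S: 1262 − (-1910) = 3172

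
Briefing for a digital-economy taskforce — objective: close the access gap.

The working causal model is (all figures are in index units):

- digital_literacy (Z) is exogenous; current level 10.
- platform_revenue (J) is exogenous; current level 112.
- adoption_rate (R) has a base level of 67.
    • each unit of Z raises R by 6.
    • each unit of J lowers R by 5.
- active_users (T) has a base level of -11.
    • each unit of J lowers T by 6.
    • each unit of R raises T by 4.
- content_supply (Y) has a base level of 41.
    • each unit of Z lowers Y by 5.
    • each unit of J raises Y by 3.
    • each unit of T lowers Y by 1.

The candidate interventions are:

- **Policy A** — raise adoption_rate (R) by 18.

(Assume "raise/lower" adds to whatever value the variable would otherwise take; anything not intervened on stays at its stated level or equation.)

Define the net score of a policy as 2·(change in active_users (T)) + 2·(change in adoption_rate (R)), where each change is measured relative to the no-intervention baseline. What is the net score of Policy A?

Baseline:
  Z = 10
  J = 112
  R = 67 + 6·10 − 5·112 = -433
  T = -11 − 6·112 + 4·(-433) = -2415
Policy A (R + 18):
  Z = 10
  J = 112
  R = 67 + 6·10 − 5·112 (+18 from intervention) = -415
  T = -11 − 6·112 + 4·(-415) = -2343
ΔT = -2343 − (-2415) = 72; ΔR = -415 − (-433) = 18
Score = 2·72 + 2·18 = 180

180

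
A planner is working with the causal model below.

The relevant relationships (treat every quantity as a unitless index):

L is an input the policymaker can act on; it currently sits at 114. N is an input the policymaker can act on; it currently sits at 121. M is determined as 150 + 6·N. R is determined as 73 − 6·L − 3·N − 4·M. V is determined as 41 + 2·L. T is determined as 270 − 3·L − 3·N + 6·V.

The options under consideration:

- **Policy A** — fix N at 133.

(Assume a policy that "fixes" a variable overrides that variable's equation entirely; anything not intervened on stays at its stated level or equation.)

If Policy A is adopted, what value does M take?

948

Policy A (N := 133):
  N = 133
  M = 150 + 6·133 = 948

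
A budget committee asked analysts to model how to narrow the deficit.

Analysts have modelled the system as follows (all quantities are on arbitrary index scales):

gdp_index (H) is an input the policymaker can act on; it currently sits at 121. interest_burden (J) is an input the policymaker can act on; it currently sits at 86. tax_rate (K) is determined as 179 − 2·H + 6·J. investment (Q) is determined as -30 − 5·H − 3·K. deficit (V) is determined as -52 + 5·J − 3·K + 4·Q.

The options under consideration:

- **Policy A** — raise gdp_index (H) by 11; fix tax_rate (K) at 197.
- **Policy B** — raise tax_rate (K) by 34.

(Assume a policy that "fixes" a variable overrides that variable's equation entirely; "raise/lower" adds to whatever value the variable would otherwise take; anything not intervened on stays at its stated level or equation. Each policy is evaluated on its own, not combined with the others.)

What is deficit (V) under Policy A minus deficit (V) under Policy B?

Policy A (H + 11, K := 197):
  H = 121 + 11 = 132
  J = 86
  K = 197
  Q = -30 − 5·132 − 3·197 = -1281
  V = -52 + 5·86 − 3·197 + 4·(-1281) = -5337
Policy B (K + 34):
  H = 121
  J = 86
  K = 179 − 2·121 + 6·86 (+34 from intervention) = 487
  Q = -30 − 5·121 − 3·487 = -2096
  V = -52 + 5·86 − 3·487 + 4·(-2096) = -9467
V: -5337 − (-9467) = 4130

4130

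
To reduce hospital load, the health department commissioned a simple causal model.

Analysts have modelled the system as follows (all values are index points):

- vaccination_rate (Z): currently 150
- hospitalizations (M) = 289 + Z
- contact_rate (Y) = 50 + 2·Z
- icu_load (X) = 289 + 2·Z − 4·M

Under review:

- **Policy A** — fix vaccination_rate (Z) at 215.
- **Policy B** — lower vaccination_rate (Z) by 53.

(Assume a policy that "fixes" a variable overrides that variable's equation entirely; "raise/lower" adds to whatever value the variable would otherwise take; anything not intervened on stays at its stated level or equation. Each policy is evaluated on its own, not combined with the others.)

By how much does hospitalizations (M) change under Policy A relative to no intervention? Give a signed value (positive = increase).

Baseline:
  Z = 150
  M = 289 + 150 = 439
Policy A (Z := 215):
  Z = 215
  M = 289 + 215 = 504
Change in M: 504 − 439 = 65

65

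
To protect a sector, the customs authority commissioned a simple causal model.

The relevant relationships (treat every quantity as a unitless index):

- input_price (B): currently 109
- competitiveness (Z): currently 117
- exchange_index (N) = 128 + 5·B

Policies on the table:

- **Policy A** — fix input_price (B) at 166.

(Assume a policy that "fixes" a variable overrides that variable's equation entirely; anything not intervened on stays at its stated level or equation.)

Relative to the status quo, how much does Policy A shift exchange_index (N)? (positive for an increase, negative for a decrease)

Baseline:
  B = 109
  N = 128 + 5·109 = 673
Policy A (B := 166):
  B = 166
  N = 128 + 5·166 = 958
Change in N: 958 − 673 = 285

285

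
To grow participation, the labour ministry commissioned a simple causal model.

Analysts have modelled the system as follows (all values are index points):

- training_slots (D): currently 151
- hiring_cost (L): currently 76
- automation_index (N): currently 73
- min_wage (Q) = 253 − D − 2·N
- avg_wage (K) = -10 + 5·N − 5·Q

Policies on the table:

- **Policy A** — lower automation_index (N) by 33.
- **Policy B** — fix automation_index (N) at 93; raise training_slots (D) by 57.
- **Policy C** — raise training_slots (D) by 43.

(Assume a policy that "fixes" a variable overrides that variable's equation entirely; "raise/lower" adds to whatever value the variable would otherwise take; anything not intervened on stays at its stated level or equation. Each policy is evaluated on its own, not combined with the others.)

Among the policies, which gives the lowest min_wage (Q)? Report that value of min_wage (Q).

-141

Policy A (N − 33):
  D = 151
  N = 73 − 33 = 40
  Q = 253 − 151 − 2·40 = 22
Policy B (N := 93, D + 57):
  D = 151 + 57 = 208
  N = 93
  Q = 253 − 208 − 2·93 = -141
Policy C (D + 43):
  D = 151 + 43 = 194
  N = 73
  Q = 253 − 194 − 2·73 = -87
Comparing — Policy A: Q=22, Policy B: Q=-141, Policy C: Q=-87. Lowest is -141 (Policy B).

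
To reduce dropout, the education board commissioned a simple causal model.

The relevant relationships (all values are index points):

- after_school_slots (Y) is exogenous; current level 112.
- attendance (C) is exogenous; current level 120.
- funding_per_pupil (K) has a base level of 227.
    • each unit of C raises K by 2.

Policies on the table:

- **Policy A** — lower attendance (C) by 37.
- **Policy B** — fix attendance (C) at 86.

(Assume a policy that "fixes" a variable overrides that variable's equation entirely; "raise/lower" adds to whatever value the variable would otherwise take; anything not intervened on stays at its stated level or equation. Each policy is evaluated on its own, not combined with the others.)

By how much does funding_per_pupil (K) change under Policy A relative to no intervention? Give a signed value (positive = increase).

Baseline:
  C = 120
  K = 227 + 2·120 = 467
Policy A (C − 37):
  C = 120 − 37 = 83
  K = 227 + 2·83 = 393
Change in K: 393 − 467 = -74

-74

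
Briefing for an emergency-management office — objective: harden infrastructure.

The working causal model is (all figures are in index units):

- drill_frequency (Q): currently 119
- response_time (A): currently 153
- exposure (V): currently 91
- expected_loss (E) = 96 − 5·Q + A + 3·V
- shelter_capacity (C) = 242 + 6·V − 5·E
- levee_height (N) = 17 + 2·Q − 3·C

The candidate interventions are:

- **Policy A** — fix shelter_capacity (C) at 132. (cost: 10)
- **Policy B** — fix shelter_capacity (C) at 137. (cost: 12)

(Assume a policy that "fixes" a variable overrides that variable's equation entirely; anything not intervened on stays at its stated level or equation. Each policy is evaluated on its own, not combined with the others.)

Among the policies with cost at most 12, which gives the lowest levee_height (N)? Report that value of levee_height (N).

Policy A (C := 132):
  Q = 119
  A = 153
  V = 91
  E = 96 − 5·119 + 153 + 3·91 = -73
  C = 132
  N = 17 + 2·119 − 3·132 = -141
Policy B (C := 137):
  Q = 119
  A = 153
  V = 91
  E = 96 − 5·119 + 153 + 3·91 = -73
  C = 137
  N = 17 + 2·119 − 3·137 = -156
Comparing — Policy A: N=-141, Policy B: N=-156. Lowest is -156 (Policy B).

-156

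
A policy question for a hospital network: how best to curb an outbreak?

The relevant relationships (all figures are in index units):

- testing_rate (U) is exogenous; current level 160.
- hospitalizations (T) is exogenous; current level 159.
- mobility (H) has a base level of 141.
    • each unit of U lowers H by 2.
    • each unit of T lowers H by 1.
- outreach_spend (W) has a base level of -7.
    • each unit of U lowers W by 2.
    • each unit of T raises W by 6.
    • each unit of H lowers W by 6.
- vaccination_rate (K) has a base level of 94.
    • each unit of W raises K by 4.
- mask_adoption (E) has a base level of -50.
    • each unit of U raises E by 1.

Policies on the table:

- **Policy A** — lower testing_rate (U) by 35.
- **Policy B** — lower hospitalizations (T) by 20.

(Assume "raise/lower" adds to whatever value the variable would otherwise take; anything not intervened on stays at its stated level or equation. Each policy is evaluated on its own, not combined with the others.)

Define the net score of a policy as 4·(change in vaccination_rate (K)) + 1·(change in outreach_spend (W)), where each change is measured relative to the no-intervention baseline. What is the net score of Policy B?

-4080

Baseline:
  U = 160
  T = 159
  H = 141 − 2·160 − 159 = -338
  W = -7 − 2·160 + 6·159 − 6·(-338) = 2655
  K = 94 + 4·2655 = 10714
Policy B (T − 20):
  U = 160
  T = 159 − 20 = 139
  H = 141 − 2·160 − 139 = -318
  W = -7 − 2·160 + 6·139 − 6·(-318) = 2415
  K = 94 + 4·2415 = 9754
ΔK = 9754 − 10714 = -960; ΔW = 2415 − 2655 = -240
Score = 4·(-960) + 1·(-240) = -4080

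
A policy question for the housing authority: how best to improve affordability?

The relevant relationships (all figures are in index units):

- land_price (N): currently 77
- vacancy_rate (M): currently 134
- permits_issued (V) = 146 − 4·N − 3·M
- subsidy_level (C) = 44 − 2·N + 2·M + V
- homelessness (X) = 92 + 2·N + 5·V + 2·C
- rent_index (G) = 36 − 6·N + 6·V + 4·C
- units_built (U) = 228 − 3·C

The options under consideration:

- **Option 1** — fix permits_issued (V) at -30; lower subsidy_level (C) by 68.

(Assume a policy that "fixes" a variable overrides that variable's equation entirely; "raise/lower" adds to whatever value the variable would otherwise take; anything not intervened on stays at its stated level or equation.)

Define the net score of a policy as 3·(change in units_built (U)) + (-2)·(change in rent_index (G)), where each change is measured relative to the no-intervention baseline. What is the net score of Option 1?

-14330

Baseline:
  N = 77
  M = 134
  V = 146 − 4·77 − 3·134 = -564
  C = 44 − 2·77 + 2·134 + (-564) = -406
  G = 36 − 6·77 + 6·(-564) + 4·(-406) = -5434
  U = 228 − 3·(-406) = 1446
Option 1 (V := -30, C − 68):
  N = 77
  M = 134
  V = -30
  C = 44 − 2·77 + 2·134 + (-30) (−68 from intervention) = 60
  G = 36 − 6·77 + 6·(-30) + 4·60 = -366
  U = 228 − 3·60 = 48
ΔU = 48 − 1446 = -1398; ΔG = -366 − (-5434) = 5068
Score = 3·(-1398) + (-2)·5068 = -14330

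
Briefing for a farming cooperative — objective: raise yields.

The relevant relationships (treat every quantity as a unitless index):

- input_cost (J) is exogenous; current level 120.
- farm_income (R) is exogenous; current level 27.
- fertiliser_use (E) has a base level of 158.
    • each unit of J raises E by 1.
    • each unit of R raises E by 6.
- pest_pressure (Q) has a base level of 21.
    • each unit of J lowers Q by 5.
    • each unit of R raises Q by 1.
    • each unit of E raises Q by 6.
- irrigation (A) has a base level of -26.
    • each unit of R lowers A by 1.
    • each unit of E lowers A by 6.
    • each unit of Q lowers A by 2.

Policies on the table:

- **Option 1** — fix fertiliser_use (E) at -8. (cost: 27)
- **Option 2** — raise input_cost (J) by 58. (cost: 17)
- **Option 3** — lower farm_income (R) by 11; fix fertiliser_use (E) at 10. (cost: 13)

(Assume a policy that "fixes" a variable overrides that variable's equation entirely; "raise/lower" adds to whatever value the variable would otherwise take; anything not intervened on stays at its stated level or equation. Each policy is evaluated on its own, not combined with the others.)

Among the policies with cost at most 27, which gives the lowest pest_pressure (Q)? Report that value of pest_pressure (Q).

Option 1 (E := -8):
  J = 120
  R = 27
  E = -8
  Q = 21 − 5·120 + 27 + 6·(-8) = -600
Option 2 (J + 58):
  J = 120 + 58 = 178
  R = 27
  E = 158 + 178 + 6·27 = 498
  Q = 21 − 5·178 + 27 + 6·498 = 2146
Option 3 (R − 11, E := 10):
  J = 120
  R = 27 − 11 = 16
  E = 10
  Q = 21 − 5·120 + 16 + 6·10 = -503
Comparing — Option 1: Q=-600, Option 2: Q=2146, Option 3: Q=-503. Lowest is -600 (Option 1).

-600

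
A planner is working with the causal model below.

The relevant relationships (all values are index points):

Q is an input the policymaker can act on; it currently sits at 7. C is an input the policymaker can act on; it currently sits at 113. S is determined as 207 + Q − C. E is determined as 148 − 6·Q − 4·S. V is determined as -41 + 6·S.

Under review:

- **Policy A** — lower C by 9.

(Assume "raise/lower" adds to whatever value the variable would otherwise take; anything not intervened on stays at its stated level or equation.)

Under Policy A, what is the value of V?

619

Policy A (C − 9):
  Q = 7
  C = 113 − 9 = 104
  S = 207 + 7 − 104 = 110
  V = -41 + 6·110 = 619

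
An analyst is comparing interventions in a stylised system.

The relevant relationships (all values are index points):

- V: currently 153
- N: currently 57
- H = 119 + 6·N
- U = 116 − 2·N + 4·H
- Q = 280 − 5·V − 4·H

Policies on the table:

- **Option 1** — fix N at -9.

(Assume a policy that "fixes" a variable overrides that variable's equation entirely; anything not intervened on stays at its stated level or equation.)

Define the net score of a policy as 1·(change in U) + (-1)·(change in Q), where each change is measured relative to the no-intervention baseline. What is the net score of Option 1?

-3036

Baseline:
  V = 153
  N = 57
  H = 119 + 6·57 = 461
  U = 116 − 2·57 + 4·461 = 1846
  Q = 280 − 5·153 − 4·461 = -2329
Option 1 (N := -9):
  V = 153
  N = -9
  H = 119 + 6·(-9) = 65
  U = 116 − 2·(-9) + 4·65 = 394
  Q = 280 − 5·153 − 4·65 = -745
ΔU = 394 − 1846 = -1452; ΔQ = -745 − (-2329) = 1584
Score = 1·(-1452) + (-1)·1584 = -3036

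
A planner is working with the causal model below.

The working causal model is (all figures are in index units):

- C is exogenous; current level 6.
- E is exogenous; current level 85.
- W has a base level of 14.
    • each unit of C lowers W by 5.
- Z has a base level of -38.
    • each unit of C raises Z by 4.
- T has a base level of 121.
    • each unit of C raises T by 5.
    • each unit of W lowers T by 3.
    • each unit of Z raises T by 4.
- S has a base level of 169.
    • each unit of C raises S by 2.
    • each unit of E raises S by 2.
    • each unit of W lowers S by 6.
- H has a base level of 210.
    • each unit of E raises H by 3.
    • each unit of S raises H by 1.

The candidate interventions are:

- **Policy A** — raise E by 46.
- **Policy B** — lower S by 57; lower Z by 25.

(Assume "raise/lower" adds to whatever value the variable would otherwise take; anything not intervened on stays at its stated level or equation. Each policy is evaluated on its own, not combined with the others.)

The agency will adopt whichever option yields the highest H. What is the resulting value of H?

Policy A (E + 46):
  C = 6
  E = 85 + 46 = 131
  W = 14 − 5·6 = -16
  S = 169 + 2·6 + 2·131 − 6·(-16) = 539
  H = 210 + 3·131 + 539 = 1142
Policy B (S − 57, Z − 25):
  C = 6
  E = 85
  W = 14 − 5·6 = -16
  S = 169 + 2·6 + 2·85 − 6·(-16) (−57 from intervention) = 390
  H = 210 + 3·85 + 390 = 855
Comparing — Policy A: H=1142, Policy B: H=855. Highest is 1142 (Policy A).

1142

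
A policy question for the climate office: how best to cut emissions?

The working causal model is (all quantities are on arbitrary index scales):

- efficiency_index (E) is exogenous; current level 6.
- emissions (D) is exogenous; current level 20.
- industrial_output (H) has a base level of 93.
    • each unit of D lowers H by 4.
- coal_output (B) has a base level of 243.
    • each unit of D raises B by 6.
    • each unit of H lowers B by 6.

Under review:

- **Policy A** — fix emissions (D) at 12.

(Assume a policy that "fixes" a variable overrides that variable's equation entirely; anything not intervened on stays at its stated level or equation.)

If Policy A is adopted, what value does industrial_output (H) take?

Policy A (D := 12):
  D = 12
  H = 93 − 4·12 = 45

45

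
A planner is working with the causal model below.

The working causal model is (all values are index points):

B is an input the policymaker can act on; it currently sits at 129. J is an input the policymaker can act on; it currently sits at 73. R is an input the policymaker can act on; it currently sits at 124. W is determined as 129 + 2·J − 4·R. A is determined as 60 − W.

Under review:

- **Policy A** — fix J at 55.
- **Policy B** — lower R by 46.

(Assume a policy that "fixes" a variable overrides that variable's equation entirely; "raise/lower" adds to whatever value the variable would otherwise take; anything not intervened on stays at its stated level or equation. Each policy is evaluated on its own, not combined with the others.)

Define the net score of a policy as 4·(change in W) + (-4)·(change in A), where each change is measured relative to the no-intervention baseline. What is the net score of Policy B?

1472

Baseline:
  J = 73
  R = 124
  W = 129 + 2·73 − 4·124 = -221
  A = 60 − (-221) = 281
Policy B (R − 46):
  J = 73
  R = 124 − 46 = 78
  W = 129 + 2·73 − 4·78 = -37
  A = 60 − (-37) = 97
ΔW = -37 − (-221) = 184; ΔA = 97 − 281 = -184
Score = 4·184 + (-4)·(-184) = 1472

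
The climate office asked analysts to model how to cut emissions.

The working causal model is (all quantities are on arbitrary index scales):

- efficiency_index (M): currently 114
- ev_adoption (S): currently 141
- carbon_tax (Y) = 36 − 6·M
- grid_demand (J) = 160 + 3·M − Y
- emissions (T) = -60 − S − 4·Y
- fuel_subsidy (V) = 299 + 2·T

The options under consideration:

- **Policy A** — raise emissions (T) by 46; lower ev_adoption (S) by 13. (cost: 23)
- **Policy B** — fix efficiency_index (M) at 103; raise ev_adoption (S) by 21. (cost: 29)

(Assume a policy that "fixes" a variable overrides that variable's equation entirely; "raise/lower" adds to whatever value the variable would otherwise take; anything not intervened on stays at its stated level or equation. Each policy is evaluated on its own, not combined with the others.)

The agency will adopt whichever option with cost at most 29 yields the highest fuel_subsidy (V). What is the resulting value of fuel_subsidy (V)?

Policy A (T + 46, S − 13):
  M = 114
  S = 141 − 13 = 128
  Y = 36 − 6·114 = -648
  T = -60 − 128 − 4·(-648) (+46 from intervention) = 2450
  V = 299 + 2·2450 = 5199
Policy B (M := 103, S + 21):
  M = 103
  S = 141 + 21 = 162
  Y = 36 − 6·103 = -582
  T = -60 − 162 − 4·(-582) = 2106
  V = 299 + 2·2106 = 4511
Comparing — Policy A: V=5199, Policy B: V=4511. Highest is 5199 (Policy A).

5199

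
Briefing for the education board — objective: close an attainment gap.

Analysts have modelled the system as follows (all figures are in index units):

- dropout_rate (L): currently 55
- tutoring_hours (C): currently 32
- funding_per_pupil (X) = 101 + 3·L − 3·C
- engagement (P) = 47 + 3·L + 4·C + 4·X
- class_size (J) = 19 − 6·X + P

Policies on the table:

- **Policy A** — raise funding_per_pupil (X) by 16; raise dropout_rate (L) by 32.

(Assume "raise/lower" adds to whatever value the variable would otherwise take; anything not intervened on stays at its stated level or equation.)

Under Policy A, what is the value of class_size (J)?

Policy A (X + 16, L + 32):
  L = 55 + 32 = 87
  C = 32
  X = 101 + 3·87 − 3·32 (+16 from intervention) = 282
  P = 47 + 3·87 + 4·32 + 4·282 = 1564
  J = 19 − 6·282 + 1564 = -109

-109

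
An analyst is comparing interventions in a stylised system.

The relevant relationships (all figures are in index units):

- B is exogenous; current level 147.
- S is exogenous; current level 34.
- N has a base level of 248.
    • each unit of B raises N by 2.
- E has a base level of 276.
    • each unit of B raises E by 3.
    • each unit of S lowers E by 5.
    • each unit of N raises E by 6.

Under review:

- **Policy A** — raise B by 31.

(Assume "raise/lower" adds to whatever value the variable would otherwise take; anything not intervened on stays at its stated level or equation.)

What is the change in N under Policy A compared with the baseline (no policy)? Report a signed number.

Baseline:
  B = 147
  N = 248 + 2·147 = 542
Policy A (B + 31):
  B = 147 + 31 = 178
  N = 248 + 2·178 = 604
Change in N: 604 − 542 = 62

62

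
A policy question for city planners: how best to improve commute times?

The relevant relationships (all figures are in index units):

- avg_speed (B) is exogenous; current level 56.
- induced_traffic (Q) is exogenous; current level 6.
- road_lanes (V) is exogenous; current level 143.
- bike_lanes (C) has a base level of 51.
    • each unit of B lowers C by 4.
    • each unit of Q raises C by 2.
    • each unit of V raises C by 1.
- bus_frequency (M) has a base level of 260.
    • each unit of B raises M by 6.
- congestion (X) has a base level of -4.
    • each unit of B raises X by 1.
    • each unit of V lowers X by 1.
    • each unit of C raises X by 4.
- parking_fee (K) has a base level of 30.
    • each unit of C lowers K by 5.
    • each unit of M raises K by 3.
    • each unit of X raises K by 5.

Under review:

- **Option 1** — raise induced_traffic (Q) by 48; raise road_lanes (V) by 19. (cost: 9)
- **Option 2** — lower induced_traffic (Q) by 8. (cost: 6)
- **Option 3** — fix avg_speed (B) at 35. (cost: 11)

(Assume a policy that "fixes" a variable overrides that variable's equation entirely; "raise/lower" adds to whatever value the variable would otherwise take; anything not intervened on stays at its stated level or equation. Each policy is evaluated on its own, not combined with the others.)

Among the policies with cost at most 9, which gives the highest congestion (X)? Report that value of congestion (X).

Option 1 (Q + 48, V + 19):
  B = 56
  Q = 6 + 48 = 54
  V = 143 + 19 = 162
  C = 51 − 4·56 + 2·54 + 162 = 97
  X = -4 + 56 − 162 + 4·97 = 278
Option 2 (Q − 8):
  B = 56
  Q = 6 − 8 = -2
  V = 143
  C = 51 − 4·56 + 2·(-2) + 143 = -34
  X = -4 + 56 − 143 + 4·(-34) = -227
Comparing — Option 1: X=278, Option 2: X=-227. Highest is 278 (Option 1).

278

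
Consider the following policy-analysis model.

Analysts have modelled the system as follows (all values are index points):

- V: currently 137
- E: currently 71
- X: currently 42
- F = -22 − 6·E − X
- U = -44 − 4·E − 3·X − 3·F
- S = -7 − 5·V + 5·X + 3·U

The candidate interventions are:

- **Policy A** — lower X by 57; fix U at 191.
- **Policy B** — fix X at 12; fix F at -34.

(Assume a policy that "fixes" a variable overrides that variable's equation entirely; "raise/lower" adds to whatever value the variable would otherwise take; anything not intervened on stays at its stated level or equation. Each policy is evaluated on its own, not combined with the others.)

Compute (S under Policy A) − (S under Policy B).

Policy A (X − 57, U := 191):
  V = 137
  E = 71
  X = 42 − 57 = -15
  F = -22 − 6·71 − (-15) = -433
  U = 191
  S = -7 − 5·137 + 5·(-15) + 3·191 = -194
Policy B (X := 12, F := -34):
  V = 137
  E = 71
  X = 12
  F = -34
  U = -44 − 4·71 − 3·12 − 3·(-34) = -262
  S = -7 − 5·137 + 5·12 + 3·(-262) = -1418
S: -194 − (-1418) = 1224

1224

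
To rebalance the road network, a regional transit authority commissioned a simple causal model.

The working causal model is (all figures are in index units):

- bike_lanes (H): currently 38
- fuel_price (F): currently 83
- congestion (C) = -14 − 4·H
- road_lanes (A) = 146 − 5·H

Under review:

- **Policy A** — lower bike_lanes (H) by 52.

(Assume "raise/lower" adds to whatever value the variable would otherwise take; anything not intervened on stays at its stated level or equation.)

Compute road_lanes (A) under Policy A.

Policy A (H − 52):
  H = 38 − 52 = -14
  A = 146 − 5·(-14) = 216

216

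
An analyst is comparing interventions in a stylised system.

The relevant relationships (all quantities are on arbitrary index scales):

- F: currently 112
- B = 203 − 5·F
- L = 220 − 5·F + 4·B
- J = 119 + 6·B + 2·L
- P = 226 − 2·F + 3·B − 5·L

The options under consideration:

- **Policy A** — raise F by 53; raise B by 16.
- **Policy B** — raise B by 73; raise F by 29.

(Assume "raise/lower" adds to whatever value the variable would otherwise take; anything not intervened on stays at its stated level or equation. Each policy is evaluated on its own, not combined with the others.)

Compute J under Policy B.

-6857

Policy B (B + 73, F + 29):
  F = 112 + 29 = 141
  B = 203 − 5·141 (+73 from intervention) = -429
  L = 220 − 5·141 + 4·(-429) = -2201
  J = 119 + 6·(-429) + 2·(-2201) = -6857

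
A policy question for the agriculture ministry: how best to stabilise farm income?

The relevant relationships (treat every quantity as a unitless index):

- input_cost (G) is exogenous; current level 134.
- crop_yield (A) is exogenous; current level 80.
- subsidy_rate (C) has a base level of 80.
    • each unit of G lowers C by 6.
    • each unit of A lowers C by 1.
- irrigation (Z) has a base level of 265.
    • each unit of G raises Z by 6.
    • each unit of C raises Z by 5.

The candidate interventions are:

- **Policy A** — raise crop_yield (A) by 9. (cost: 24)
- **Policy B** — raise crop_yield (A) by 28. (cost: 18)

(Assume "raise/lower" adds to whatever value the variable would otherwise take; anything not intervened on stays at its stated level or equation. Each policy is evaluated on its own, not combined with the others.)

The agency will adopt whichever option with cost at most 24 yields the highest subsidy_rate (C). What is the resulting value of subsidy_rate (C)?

-813

Policy A (A + 9):
  G = 134
  A = 80 + 9 = 89
  C = 80 − 6·134 − 89 = -813
Policy B (A + 28):
  G = 134
  A = 80 + 28 = 108
  C = 80 − 6·134 − 108 = -832
Comparing — Policy A: C=-813, Policy B: C=-832. Highest is -813 (Policy A).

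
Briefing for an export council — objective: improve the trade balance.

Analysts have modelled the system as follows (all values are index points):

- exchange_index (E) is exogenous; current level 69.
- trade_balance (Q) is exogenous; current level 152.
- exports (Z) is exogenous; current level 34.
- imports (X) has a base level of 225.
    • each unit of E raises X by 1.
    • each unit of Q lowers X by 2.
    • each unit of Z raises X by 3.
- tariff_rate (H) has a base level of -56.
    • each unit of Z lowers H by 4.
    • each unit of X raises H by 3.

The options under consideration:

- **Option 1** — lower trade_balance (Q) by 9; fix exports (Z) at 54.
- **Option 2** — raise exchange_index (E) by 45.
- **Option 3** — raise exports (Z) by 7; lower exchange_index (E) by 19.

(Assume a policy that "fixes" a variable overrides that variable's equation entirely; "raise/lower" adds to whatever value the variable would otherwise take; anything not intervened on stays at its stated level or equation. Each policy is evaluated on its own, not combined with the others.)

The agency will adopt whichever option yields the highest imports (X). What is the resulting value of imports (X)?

Option 1 (Q − 9, Z := 54):
  E = 69
  Q = 152 − 9 = 143
  Z = 54
  X = 225 + 69 − 2·143 + 3·54 = 170
Option 2 (E + 45):
  E = 69 + 45 = 114
  Q = 152
  Z = 34
  X = 225 + 114 − 2·152 + 3·34 = 137
Option 3 (Z + 7, E − 19):
  E = 69 − 19 = 50
  Q = 152
  Z = 34 + 7 = 41
  X = 225 + 50 − 2·152 + 3·41 = 94
Comparing — Option 1: X=170, Option 2: X=137, Option 3: X=94. Highest is 170 (Option 1).

170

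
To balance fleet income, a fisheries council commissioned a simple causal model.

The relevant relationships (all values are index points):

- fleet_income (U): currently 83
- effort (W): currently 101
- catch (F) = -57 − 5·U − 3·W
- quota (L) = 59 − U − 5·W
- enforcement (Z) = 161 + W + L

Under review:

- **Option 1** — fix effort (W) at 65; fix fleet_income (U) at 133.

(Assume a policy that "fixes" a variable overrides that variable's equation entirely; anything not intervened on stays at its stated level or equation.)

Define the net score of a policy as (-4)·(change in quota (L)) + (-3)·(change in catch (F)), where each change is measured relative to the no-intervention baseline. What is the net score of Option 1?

Baseline:
  U = 83
  W = 101
  F = -57 − 5·83 − 3·101 = -775
  L = 59 − 83 − 5·101 = -529
Option 1 (W := 65, U := 133):
  U = 133
  W = 65
  F = -57 − 5·133 − 3·65 = -917
  L = 59 − 133 − 5·65 = -399
ΔL = -399 − (-529) = 130; ΔF = -917 − (-775) = -142
Score = (-4)·130 + (-3)·(-142) = -94

-94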